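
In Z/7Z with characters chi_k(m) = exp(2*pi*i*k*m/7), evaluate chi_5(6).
chi_5(6) = zeta_7^30 = exp(4*I*pi/7)

Why: chi_5(6) = zeta_7^(5*6) = zeta_7^30. Since zeta_7^7 = 1, this equals zeta_7^2 = exp(2*pi*i*2/7) = exp(4*I*pi/7).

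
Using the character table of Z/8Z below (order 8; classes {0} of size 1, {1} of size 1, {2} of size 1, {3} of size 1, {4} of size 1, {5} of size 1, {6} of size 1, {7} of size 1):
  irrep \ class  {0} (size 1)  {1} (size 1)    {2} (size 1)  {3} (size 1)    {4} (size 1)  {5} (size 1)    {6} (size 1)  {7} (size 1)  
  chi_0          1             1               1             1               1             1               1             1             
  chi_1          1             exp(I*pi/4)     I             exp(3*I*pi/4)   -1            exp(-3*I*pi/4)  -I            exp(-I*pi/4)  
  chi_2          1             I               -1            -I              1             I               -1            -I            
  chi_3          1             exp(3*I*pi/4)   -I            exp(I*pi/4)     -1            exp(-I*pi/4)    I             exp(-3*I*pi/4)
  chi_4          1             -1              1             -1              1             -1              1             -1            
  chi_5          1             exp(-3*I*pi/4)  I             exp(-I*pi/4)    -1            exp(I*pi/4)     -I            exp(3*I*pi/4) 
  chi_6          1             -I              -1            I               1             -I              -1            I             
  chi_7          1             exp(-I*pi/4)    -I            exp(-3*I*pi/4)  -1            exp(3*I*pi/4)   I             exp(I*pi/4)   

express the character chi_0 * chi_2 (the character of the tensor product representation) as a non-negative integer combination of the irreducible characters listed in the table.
chi_0 tensor chi_2 = chi_2 (all other irreducibles have multiplicity 0).

Argument: The character of a tensor product is the pointwise product (chi_0 * chi_2)(C) = chi_0(C) * chi_2(C):
  {0}: (1)*(1), {1}: (1)*(I), {2}: (1)*(-1), {3}: (1)*(-I), {4}: (1)*(1), {5}: (1)*(I), {6}: (1)*(-1), {7}: (1)*(-I)
so (chi_0 * chi_2) takes values
  {0} -> 1, {1} -> I, {2} -> -1, {3} -> -I, {4} -> 1, {5} -> I, {6} -> -1, {7} -> -I.
Now take the inner product of this character with each irreducible chi from the table, <chi_0*chi_2, chi> = (1/8) sum_C |C| (chi_0*chi_2)(C) conj(chi(C)):
  <chi_0*chi_2, chi_0> = (1/8)[1*(1)*conj(1) + 1*(I)*conj(1) + 1*(-1)*conj(1) + 1*(-I)*conj(1) + 1*(1)*conj(1) + 1*(I)*conj(1) + 1*(-1)*conj(1) + 1*(-I)*conj(1)]
      = (1/8)[(1) + (I) + (-1) + (-I) + (1) + (I) + (-1) + (-I)] = 0/8 = 0
  <chi_0*chi_2, chi_1> = (1/8)[1*(1)*conj(1) + 1*(I)*conj(exp(I*pi/4)) + 1*(-1)*conj(I) + 1*(-I)*conj(exp(3*I*pi/4)) + 1*(1)*conj(-1) + 1*(I)*conj(exp(-3*I*pi/4)) + 1*(-1)*conj(-I) + 1*(-I)*conj(exp(-I*pi/4))]
      = (1/8)[(1) + (exp(I*pi/4)) + (I) + (-exp(-I*pi/4)) + (-1) + (exp(-3*I*pi/4)) + (-I) + (-exp(3*I*pi/4))] = 0/8 = 0
  <chi_0*chi_2, chi_2> = (1/8)[1*(1)*conj(1) + 1*(I)*conj(I) + 1*(-1)*conj(-1) + 1*(-I)*conj(-I) + 1*(1)*conj(1) + 1*(I)*conj(I) + 1*(-1)*conj(-1) + 1*(-I)*conj(-I)]
      = (1/8)[(1) + (1) + (1) + (1) + (1) + (1) + (1) + (1)] = 8/8 = 1
  <chi_0*chi_2, chi_3> = (1/8)[1*(1)*conj(1) + 1*(I)*conj(exp(3*I*pi/4)) + 1*(-1)*conj(-I) + 1*(-I)*conj(exp(I*pi/4)) + 1*(1)*conj(-1) + 1*(I)*conj(exp(-I*pi/4)) + 1*(-1)*conj(I) + 1*(-I)*conj(exp(-3*I*pi/4))]
      = (1/8)[(1) + (exp(-I*pi/4)) + (-I) + (-exp(I*pi/4)) + (-1) + (exp(3*I*pi/4)) + (I) + (-exp(-3*I*pi/4))] = 0/8 = 0
  <chi_0*chi_2, chi_4> = (1/8)[1*(1)*conj(1) + 1*(I)*conj(-1) + 1*(-1)*conj(1) + 1*(-I)*conj(-1) + 1*(1)*conj(1) + 1*(I)*conj(-1) + 1*(-1)*conj(1) + 1*(-I)*conj(-1)]
      = (1/8)[(1) + (-I) + (-1) + (I) + (1) + (-I) + (-1) + (I)] = 0/8 = 0
  <chi_0*chi_2, chi_5> = (1/8)[1*(1)*conj(1) + 1*(I)*conj(exp(-3*I*pi/4)) + 1*(-1)*conj(I) + 1*(-I)*conj(exp(-I*pi/4)) + 1*(1)*conj(-1) + 1*(I)*conj(exp(I*pi/4)) + 1*(-1)*conj(-I) + 1*(-I)*conj(exp(3*I*pi/4))]
      = (1/8)[(1) + (exp(-3*I*pi/4)) + (I) + (-exp(3*I*pi/4)) + (-1) + (exp(I*pi/4)) + (-I) + (-exp(-I*pi/4))] = 0/8 = 0
  <chi_0*chi_2, chi_6> = (1/8)[1*(1)*conj(1) + 1*(I)*conj(-I) + 1*(-1)*conj(-1) + 1*(-I)*conj(I) + 1*(1)*conj(1) + 1*(I)*conj(-I) + 1*(-1)*conj(-1) + 1*(-I)*conj(I)]
      = (1/8)[(1) + (-1) + (1) + (-1) + (1) + (-1) + (1) + (-1)] = 0/8 = 0
  <chi_0*chi_2, chi_7> = (1/8)[1*(1)*conj(1) + 1*(I)*conj(exp(-I*pi/4)) + 1*(-1)*conj(-I) + 1*(-I)*conj(exp(-3*I*pi/4)) + 1*(1)*conj(-1) + 1*(I)*conj(exp(3*I*pi/4)) + 1*(-1)*conj(I) + 1*(-I)*conj(exp(I*pi/4))]
      = (1/8)[(1) + (exp(3*I*pi/4)) + (-I) + (-exp(-3*I*pi/4)) + (-1) + (exp(-I*pi/4)) + (I) + (-exp(I*pi/4))] = 0/8 = 0
(Exp terms are combined using exp(i*s)*conj(exp(i*t)) = exp(i*(s-t)), and sums of them are collapsed using the identity that for every m > 1 the m distinct m-th roots of unity sum to 0, e.g. 1 + exp(2*I*pi/3) + exp(-2*I*pi/3) = 0.)
Hence the multiplicities are chi_2: 1. Dimension check: dim(chi_0)*dim(chi_2) = 1*1 = 1 and sum (mult * dim) = 1*1 = 1.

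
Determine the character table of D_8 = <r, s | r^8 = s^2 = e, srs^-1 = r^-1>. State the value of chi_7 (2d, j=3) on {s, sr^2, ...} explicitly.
Conjugacy classes: {e} of size 1, {r^4} of size 1, {r^1, r^7} of size 2, {r^2, r^6} of size 2, {r^3, r^5} of size 2, {s, sr^2, ...} of size 4, {sr, sr^3, ...} of size 4.
Character table:
  irrep \ class              {e} (size 1)  {r^4} (size 1)  {r^1, r^7} (size 2)  {r^2, r^6} (size 2)  {r^3, r^5} (size 2)  {s, sr^2, ...} (size 4)  {sr, sr^3, ...} (size 4)
  chi_1 (triv)               1             1               1                    1                    1                    1                        1                       
  chi_2 (sign: r->1, s->-1)  1             1               1                    1                    1                    -1                       -1                      
  chi_3 (r->-1, s->1)        1             1               -1                   1                    -1                   1                        -1                      
  chi_4 (r->-1, s->-1)       1             1               -1                   1                    -1                   -1                       1                       
  chi_5 (2d, j=1)            2             -2              sqrt(2)              0                    -sqrt(2)             0                        0                       
  chi_6 (2d, j=2)            2             2               0                    -2                   0                    0                        0                       
  chi_7 (2d, j=3)            2             -2              -sqrt(2)             0                    sqrt(2)              0                        0                       

Spot check: chi_7 (2d, j=3) on {s, sr^2, ...} = 0.

Derivation: D_8 has order 2*8 = 16 with 7 conjugacy classes, hence 7 irreducibles. Sum of squared dims 1 + 1 + 1 + 1 + 4 + 4 + 4 = 16 = |G|. Linear characters come from the abelianisation; the 2-dimensional irreps have character r^k -> 2*cos(2*pi*j*k/8), reflections -> 0.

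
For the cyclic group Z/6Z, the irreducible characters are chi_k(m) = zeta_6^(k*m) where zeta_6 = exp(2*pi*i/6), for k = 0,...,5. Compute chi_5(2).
chi_5(2) = zeta_6^10 = exp(-2*I*pi/3)

Reasoning: chi_5(2) = zeta_6^(5*2) = zeta_6^10. Since zeta_6^6 = 1, this equals zeta_6^4 = exp(2*pi*i*4/6) = exp(-2*I*pi/3).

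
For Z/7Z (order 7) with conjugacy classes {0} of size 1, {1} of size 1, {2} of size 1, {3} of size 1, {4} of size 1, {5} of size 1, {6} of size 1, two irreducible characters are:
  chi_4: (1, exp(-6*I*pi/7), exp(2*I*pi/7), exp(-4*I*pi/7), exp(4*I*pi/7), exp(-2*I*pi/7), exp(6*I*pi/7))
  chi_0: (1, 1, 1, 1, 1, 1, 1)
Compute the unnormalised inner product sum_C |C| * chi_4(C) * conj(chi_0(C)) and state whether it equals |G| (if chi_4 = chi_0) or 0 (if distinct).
Sum = 0; so <chi_4, chi_0> = 0 (distinct irreducibles are orthogonal).

Justification: Compute term by term over conjugacy classes (|C| * chi_4(C) * conj(chi_0(C))):
  1*(1)*conj(1) + 1*(exp(-6*I*pi/7))*conj(1) + 1*(exp(2*I*pi/7))*conj(1) + 1*(exp(-4*I*pi/7))*conj(1) + 1*(exp(4*I*pi/7))*conj(1) + 1*(exp(-2*I*pi/7))*conj(1) + 1*(exp(6*I*pi/7))*conj(1)
  = (1) + (exp(-6*I*pi/7)) + (exp(2*I*pi/7)) + (exp(-4*I*pi/7)) + (exp(4*I*pi/7)) + (exp(-2*I*pi/7)) + (exp(6*I*pi/7))
  = 0.
(Exp terms are combined using exp(i*s)*conj(exp(i*t)) = exp(i*(s-t)), and sums of them are collapsed using the identity that for every m > 1 the m distinct m-th roots of unity sum to 0, e.g. 1 + exp(2*I*pi/3) + exp(-2*I*pi/3) = 0.)
Dividing by |G| = 7 gives 0/7 = 0, matching the row-orthogonality relation <chi_4, chi_0> = [chi_4 = chi_0].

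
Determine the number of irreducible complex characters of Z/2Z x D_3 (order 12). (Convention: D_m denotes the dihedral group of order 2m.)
6

Proof sketch: The number of irreducible complex representations of a finite group equals its number of conjugacy classes. For a direct product, #classes(G x H) = #classes(G) * #classes(H). Z/2Z has 2 classes (abelian), D_3 has 3 classes, so 2 * 3 = 6, so Z/2Z x D_3 (order 12) has exactly 6 irreducible complex representations.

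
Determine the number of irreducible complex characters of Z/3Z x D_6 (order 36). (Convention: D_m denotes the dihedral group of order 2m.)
18

Details: The number of irreducible complex representations of a finite group equals its number of conjugacy classes. For a direct product, #classes(G x H) = #classes(G) * #classes(H). Z/3Z has 3 classes (abelian), D_6 has 6 classes, so 3 * 6 = 18, so Z/3Z x D_6 (order 36) has exactly 18 irreducible complex representations.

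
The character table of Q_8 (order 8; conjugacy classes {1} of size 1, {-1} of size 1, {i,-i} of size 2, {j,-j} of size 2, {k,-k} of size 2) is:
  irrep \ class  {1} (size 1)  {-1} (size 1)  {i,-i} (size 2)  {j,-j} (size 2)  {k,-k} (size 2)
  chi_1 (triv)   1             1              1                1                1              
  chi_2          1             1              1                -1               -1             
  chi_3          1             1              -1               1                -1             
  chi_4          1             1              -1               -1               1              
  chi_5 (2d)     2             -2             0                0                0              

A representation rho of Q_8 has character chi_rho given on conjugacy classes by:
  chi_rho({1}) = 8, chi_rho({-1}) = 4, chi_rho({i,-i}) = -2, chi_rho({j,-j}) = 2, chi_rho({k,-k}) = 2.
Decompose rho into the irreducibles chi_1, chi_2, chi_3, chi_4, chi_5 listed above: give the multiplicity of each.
Multiplicities: chi_1: 2, chi_2: 0, chi_3: 2, chi_4: 2, chi_5: 1.

Solution. Use <chi_rho, chi> = (1/|G|) sum_C |C| * chi_rho(C) * conj(chi(C)) with |G| = 8 for each irreducible chi in the table:
  <chi_rho, chi_1> = (1/8)[1*(8)*conj(1) + 1*(4)*conj(1) + 2*(-2)*conj(1) + 2*(2)*conj(1) + 2*(2)*conj(1)]
      = (1/8)[(8) + (4) + (-4) + (4) + (4)] = 16/8 = 2
  <chi_rho, chi_2> = (1/8)[1*(8)*conj(1) + 1*(4)*conj(1) + 2*(-2)*conj(1) + 2*(2)*conj(-1) + 2*(2)*conj(-1)]
      = (1/8)[(8) + (4) + (-4) + (-4) + (-4)] = 0/8 = 0
  <chi_rho, chi_3> = (1/8)[1*(8)*conj(1) + 1*(4)*conj(1) + 2*(-2)*conj(-1) + 2*(2)*conj(1) + 2*(2)*conj(-1)]
      = (1/8)[(8) + (4) + (4) + (4) + (-4)] = 16/8 = 2
  <chi_rho, chi_4> = (1/8)[1*(8)*conj(1) + 1*(4)*conj(1) + 2*(-2)*conj(-1) + 2*(2)*conj(-1) + 2*(2)*conj(1)]
      = (1/8)[(8) + (4) + (4) + (-4) + (4)] = 16/8 = 2
  <chi_rho, chi_5> = (1/8)[1*(8)*conj(2) + 1*(4)*conj(-2) + 2*(-2)*conj(0) + 2*(2)*conj(0) + 2*(2)*conj(0)]
      = (1/8)[(16) + (-8) + (0) + (0) + (0)] = 8/8 = 1
Dimension check: dim(rho) = sum (mult * dim) = 2*1 + 0*1 + 2*1 + 2*1 + 1*2 = 8 = chi_rho(e) = 8.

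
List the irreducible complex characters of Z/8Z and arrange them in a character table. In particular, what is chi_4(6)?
Character table of Z/8Z (irreps indexed chi_0,...,chi_7 with chi_k(m) = zeta_8^(k*m), zeta_8 = exp(2*pi*i/8)):
  irrep \ class  {0} (size 1)  {1} (size 1)    {2} (size 1)  {3} (size 1)    {4} (size 1)  {5} (size 1)    {6} (size 1)  {7} (size 1)  
  chi_0          1             1               1             1               1             1               1             1             
  chi_1          1             exp(I*pi/4)     I             exp(3*I*pi/4)   -1            exp(-3*I*pi/4)  -I            exp(-I*pi/4)  
  chi_2          1             I               -1            -I              1             I               -1            -I            
  chi_3          1             exp(3*I*pi/4)   -I            exp(I*pi/4)     -1            exp(-I*pi/4)    I             exp(-3*I*pi/4)
  chi_4          1             -1              1             -1              1             -1              1             -1            
  chi_5          1             exp(-3*I*pi/4)  I             exp(-I*pi/4)    -1            exp(I*pi/4)     -I            exp(3*I*pi/4) 
  chi_6          1             -I              -1            I               1             -I              -1            I             
  chi_7          1             exp(-I*pi/4)    -I            exp(-3*I*pi/4)  -1            exp(3*I*pi/4)   I             exp(I*pi/4)   

Spot check: chi_4(6) = zeta_8^(4*6) = zeta_8^24 = 1.

Why: Z/8Z is abelian, so all 8 irreducible complex representations are 1-dimensional. They are given by chi_k(m) = zeta_8^(k*m) for k = 0,...,7. Row orthogonality: sum_m chi_k(m) conj(chi_l(m)) = 8 * [k = l].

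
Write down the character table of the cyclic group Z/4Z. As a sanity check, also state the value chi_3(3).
Character table of Z/4Z (irreps indexed chi_0,...,chi_3 with chi_k(m) = zeta_4^(k*m), zeta_4 = exp(2*pi*i/4)):
  irrep \ class  {0} (size 1)  {1} (size 1)  {2} (size 1)  {3} (size 1)
  chi_0          1             1             1             1           
  chi_1          1             I             -1            -I          
  chi_2          1             -1            1             -1          
  chi_3          1             -I            -1            I           

Spot check: chi_3(3) = zeta_4^(3*3) = zeta_4^9 = I.

Working: Z/4Z is abelian, so all 4 irreducible complex representations are 1-dimensional. They are given by chi_k(m) = zeta_4^(k*m) for k = 0,...,3. Row orthogonality: sum_m chi_k(m) conj(chi_l(m)) = 4 * [k = l].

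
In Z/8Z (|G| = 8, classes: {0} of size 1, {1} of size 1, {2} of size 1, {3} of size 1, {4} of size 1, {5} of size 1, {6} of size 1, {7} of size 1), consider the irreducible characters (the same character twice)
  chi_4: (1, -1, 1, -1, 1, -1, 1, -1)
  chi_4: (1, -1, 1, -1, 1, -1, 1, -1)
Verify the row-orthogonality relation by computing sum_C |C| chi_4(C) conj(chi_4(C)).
Sum = 8 = |G| = 8; so <chi_4, chi_4> = 1 (norm-1 confirms irreducibility).

Details: Compute term by term over conjugacy classes (|C| * chi_4(C) * conj(chi_4(C))):
  1*(1)*conj(1) + 1*(-1)*conj(-1) + 1*(1)*conj(1) + 1*(-1)*conj(-1) + 1*(1)*conj(1) + 1*(-1)*conj(-1) + 1*(1)*conj(1) + 1*(-1)*conj(-1)
  = (1) + (1) + (1) + (1) + (1) + (1) + (1) + (1)
  = 8.
(Exp terms are combined using exp(i*s)*conj(exp(i*t)) = exp(i*(s-t)), and sums of them are collapsed using the identity that for every m > 1 the m distinct m-th roots of unity sum to 0, e.g. 1 + exp(2*I*pi/3) + exp(-2*I*pi/3) = 0.)
Dividing by |G| = 8 gives 8/8 = 1, matching the row-orthogonality relation <chi_4, chi_4> = [chi_4 = chi_4].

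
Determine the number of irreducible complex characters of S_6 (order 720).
11

The number of irreducible complex representations of a finite group equals its number of conjugacy classes. Conjugacy classes in S_6 correspond to cycle types, i.e. partitions of 6; there are p(6) = 11 of them, so S_6 (order 720) has exactly 11 irreducible complex representations.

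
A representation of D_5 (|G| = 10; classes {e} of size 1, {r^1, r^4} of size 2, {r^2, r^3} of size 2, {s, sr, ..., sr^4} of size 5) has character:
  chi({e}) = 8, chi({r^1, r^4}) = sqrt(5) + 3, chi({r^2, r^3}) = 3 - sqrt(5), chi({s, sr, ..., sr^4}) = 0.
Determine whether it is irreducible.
Not irreducible (reducible): <chi, chi> = 12 > 1.

Argument: <chi, chi> = (1/|G|) sum_C |C| * |chi(C)|^2 = (1/10)[1*|8|^2 + 2*|sqrt(5) + 3|^2 + 2*|3 - sqrt(5)|^2 + 5*|0|^2]
  = (1/10)[(64) + (12*sqrt(5) + 28) + (28 - 12*sqrt(5)) + (0)] = 120/10 = 12.
A character is irreducible iff <chi, chi> = 1, so this representation is reducible.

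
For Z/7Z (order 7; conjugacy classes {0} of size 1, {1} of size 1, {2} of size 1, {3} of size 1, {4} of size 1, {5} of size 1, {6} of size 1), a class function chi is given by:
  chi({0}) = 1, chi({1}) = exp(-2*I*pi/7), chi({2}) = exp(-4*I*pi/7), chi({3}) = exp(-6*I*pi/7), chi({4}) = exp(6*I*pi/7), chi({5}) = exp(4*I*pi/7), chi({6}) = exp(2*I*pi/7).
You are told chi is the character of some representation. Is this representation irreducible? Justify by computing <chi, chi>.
Irreducible: <chi, chi> = 1.

Working: <chi, chi> = (1/|G|) sum_C |C| * |chi(C)|^2 = (1/7)[1*|1|^2 + 1*|exp(-2*I*pi/7)|^2 + 1*|exp(-4*I*pi/7)|^2 + 1*|exp(-6*I*pi/7)|^2 + 1*|exp(6*I*pi/7)|^2 + 1*|exp(4*I*pi/7)|^2 + 1*|exp(2*I*pi/7)|^2]
  = (1/7)[(1) + (1) + (1) + (1) + (1) + (1) + (1)] = 7/7 = 1.
(Exp terms are combined using exp(i*s)*conj(exp(i*t)) = exp(i*(s-t)), and sums of them are collapsed using the identity that for every m > 1 the m distinct m-th roots of unity sum to 0, e.g. 1 + exp(2*I*pi/3) + exp(-2*I*pi/3) = 0.)
A character is irreducible iff <chi, chi> = 1, so this representation is irreducible.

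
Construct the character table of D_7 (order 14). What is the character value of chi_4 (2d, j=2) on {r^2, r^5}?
Conjugacy classes: {e} of size 1, {r^1, r^6} of size 2, {r^2, r^5} of size 2, {r^3, r^4} of size 2, {s, sr, ..., sr^6} of size 7.
Character table:
  irrep \ class              {e} (size 1)  {r^1, r^6} (size 2)  {r^2, r^5} (size 2)  {r^3, r^4} (size 2)  {s, sr, ..., sr^6} (size 7)
  chi_1 (triv)               1             1                    1                    1                    1                          
  chi_2 (sign: r->1, s->-1)  1             1                    1                    1                    -1                         
  chi_3 (2d, j=1)            2             2*cos(2*pi/7)        -2*cos(3*pi/7)       -2*cos(pi/7)         0                          
  chi_4 (2d, j=2)            2             -2*cos(3*pi/7)       -2*cos(pi/7)         2*cos(2*pi/7)        0                          
  chi_5 (2d, j=3)            2             -2*cos(pi/7)         2*cos(2*pi/7)        -2*cos(3*pi/7)       0                          

Spot check: chi_4 (2d, j=2) on {r^2, r^5} = -2*cos(pi/7).

Derivation: D_7 has order 2*7 = 14 with 5 conjugacy classes, hence 5 irreducibles. Sum of squared dims 1 + 1 + 4 + 4 + 4 = 14 = |G|. Linear characters come from the abelianisation; the 2-dimensional irreps have character r^k -> 2*cos(2*pi*j*k/7), reflections -> 0.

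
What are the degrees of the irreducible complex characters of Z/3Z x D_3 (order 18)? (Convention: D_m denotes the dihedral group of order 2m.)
Dimensions: 1, 1, 1, 1, 1, 1, 2, 2, 2

Details: There are 9 irreducibles (= number of conjugacy classes). Their dimensions d_i satisfy sum d_i^2 = |G| = 18: 1 + 1 + 1 + 1 + 1 + 1 + 4 + 4 + 4 = 18. (For the product with Z/3Z: each of the 3 1-dim characters of Z/3Z tensors with each irrep of D_3, giving 3 copies of each D_3-dimension.)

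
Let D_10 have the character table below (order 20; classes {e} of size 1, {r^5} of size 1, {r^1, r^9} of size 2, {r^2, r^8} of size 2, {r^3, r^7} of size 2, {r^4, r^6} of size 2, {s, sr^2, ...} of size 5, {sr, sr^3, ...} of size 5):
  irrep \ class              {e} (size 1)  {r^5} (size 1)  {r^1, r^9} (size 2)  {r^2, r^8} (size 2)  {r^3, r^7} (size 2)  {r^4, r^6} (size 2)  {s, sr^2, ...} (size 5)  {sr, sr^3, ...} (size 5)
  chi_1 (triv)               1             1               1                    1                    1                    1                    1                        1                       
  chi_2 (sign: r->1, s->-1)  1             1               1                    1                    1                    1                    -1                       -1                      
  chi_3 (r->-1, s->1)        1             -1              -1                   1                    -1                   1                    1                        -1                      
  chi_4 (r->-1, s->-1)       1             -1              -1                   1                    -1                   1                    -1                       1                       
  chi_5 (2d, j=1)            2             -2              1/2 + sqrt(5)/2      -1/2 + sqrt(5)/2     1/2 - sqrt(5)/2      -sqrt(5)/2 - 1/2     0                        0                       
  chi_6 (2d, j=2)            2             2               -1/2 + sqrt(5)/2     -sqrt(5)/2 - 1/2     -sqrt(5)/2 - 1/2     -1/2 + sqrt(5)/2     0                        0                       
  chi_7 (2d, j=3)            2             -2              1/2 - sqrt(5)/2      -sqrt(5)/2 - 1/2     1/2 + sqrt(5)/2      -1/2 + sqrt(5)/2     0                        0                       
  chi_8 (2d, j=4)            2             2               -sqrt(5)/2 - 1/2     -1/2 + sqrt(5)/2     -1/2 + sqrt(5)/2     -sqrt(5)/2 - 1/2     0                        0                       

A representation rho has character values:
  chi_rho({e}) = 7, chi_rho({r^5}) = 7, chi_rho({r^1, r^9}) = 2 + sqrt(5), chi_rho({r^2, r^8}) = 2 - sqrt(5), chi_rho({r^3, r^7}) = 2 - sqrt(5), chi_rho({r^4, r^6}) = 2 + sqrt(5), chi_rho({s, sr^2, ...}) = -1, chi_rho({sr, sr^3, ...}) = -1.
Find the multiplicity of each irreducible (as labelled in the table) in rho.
Multiplicities: chi_1: 1, chi_2: 2, chi_3: 0, chi_4: 0, chi_5: 0, chi_6: 2, chi_7: 0, chi_8: 0.

Argument: Use <chi_rho, chi> = (1/|G|) sum_C |C| * chi_rho(C) * conj(chi(C)) with |G| = 20 for each irreducible chi in the table:
  <chi_rho, chi_1> = (1/20)[1*(7)*conj(1) + 1*(7)*conj(1) + 2*(2 + sqrt(5))*conj(1) + 2*(2 - sqrt(5))*conj(1) + 2*(2 - sqrt(5))*conj(1) + 2*(2 + sqrt(5))*conj(1) + 5*(-1)*conj(1) + 5*(-1)*conj(1)]
      = (1/20)[(7) + (7) + (4 + 2*sqrt(5)) + (4 - 2*sqrt(5)) + (4 - 2*sqrt(5)) + (4 + 2*sqrt(5)) + (-5) + (-5)] = 20/20 = 1
  <chi_rho, chi_2> = (1/20)[1*(7)*conj(1) + 1*(7)*conj(1) + 2*(2 + sqrt(5))*conj(1) + 2*(2 - sqrt(5))*conj(1) + 2*(2 - sqrt(5))*conj(1) + 2*(2 + sqrt(5))*conj(1) + 5*(-1)*conj(-1) + 5*(-1)*conj(-1)]
      = (1/20)[(7) + (7) + (4 + 2*sqrt(5)) + (4 - 2*sqrt(5)) + (4 - 2*sqrt(5)) + (4 + 2*sqrt(5)) + (5) + (5)] = 40/20 = 2
  <chi_rho, chi_3> = (1/20)[1*(7)*conj(1) + 1*(7)*conj(-1) + 2*(2 + sqrt(5))*conj(-1) + 2*(2 - sqrt(5))*conj(1) + 2*(2 - sqrt(5))*conj(-1) + 2*(2 + sqrt(5))*conj(1) + 5*(-1)*conj(1) + 5*(-1)*conj(-1)]
      = (1/20)[(7) + (-7) + (-2*sqrt(5) - 4) + (4 - 2*sqrt(5)) + (-4 + 2*sqrt(5)) + (4 + 2*sqrt(5)) + (-5) + (5)] = 0/20 = 0
  <chi_rho, chi_4> = (1/20)[1*(7)*conj(1) + 1*(7)*conj(-1) + 2*(2 + sqrt(5))*conj(-1) + 2*(2 - sqrt(5))*conj(1) + 2*(2 - sqrt(5))*conj(-1) + 2*(2 + sqrt(5))*conj(1) + 5*(-1)*conj(-1) + 5*(-1)*conj(1)]
      = (1/20)[(7) + (-7) + (-2*sqrt(5) - 4) + (4 - 2*sqrt(5)) + (-4 + 2*sqrt(5)) + (4 + 2*sqrt(5)) + (5) + (-5)] = 0/20 = 0
  <chi_rho, chi_5> = (1/20)[1*(7)*conj(2) + 1*(7)*conj(-2) + 2*(2 + sqrt(5))*conj(1/2 + sqrt(5)/2) + 2*(2 - sqrt(5))*conj(-1/2 + sqrt(5)/2) + 2*(2 - sqrt(5))*conj(1/2 - sqrt(5)/2) + 2*(2 + sqrt(5))*conj(-sqrt(5)/2 - 1/2) + 5*(-1)*conj(0) + 5*(-1)*conj(0)]
      = (1/20)[(14) + (-14) + (3*sqrt(5) + 7) + (-7 + 3*sqrt(5)) + (7 - 3*sqrt(5)) + (-7 - 3*sqrt(5)) + (0) + (0)] = 0/20 = 0
  <chi_rho, chi_6> = (1/20)[1*(7)*conj(2) + 1*(7)*conj(2) + 2*(2 + sqrt(5))*conj(-1/2 + sqrt(5)/2) + 2*(2 - sqrt(5))*conj(-sqrt(5)/2 - 1/2) + 2*(2 - sqrt(5))*conj(-sqrt(5)/2 - 1/2) + 2*(2 + sqrt(5))*conj(-1/2 + sqrt(5)/2) + 5*(-1)*conj(0) + 5*(-1)*conj(0)]
      = (1/20)[(14) + (14) + (sqrt(5) + 3) + (3 - sqrt(5)) + (3 - sqrt(5)) + (sqrt(5) + 3) + (0) + (0)] = 40/20 = 2
  <chi_rho, chi_7> = (1/20)[1*(7)*conj(2) + 1*(7)*conj(-2) + 2*(2 + sqrt(5))*conj(1/2 - sqrt(5)/2) + 2*(2 - sqrt(5))*conj(-sqrt(5)/2 - 1/2) + 2*(2 - sqrt(5))*conj(1/2 + sqrt(5)/2) + 2*(2 + sqrt(5))*conj(-1/2 + sqrt(5)/2) + 5*(-1)*conj(0) + 5*(-1)*conj(0)]
      = (1/20)[(14) + (-14) + (-3 - sqrt(5)) + (3 - sqrt(5)) + (-3 + sqrt(5)) + (sqrt(5) + 3) + (0) + (0)] = 0/20 = 0
  <chi_rho, chi_8> = (1/20)[1*(7)*conj(2) + 1*(7)*conj(2) + 2*(2 + sqrt(5))*conj(-sqrt(5)/2 - 1/2) + 2*(2 - sqrt(5))*conj(-1/2 + sqrt(5)/2) + 2*(2 - sqrt(5))*conj(-1/2 + sqrt(5)/2) + 2*(2 + sqrt(5))*conj(-sqrt(5)/2 - 1/2) + 5*(-1)*conj(0) + 5*(-1)*conj(0)]
      = (1/20)[(14) + (14) + (-7 - 3*sqrt(5)) + (-7 + 3*sqrt(5)) + (-7 + 3*sqrt(5)) + (-7 - 3*sqrt(5)) + (0) + (0)] = 0/20 = 0
Dimension check: dim(rho) = sum (mult * dim) = 1*1 + 2*1 + 0*1 + 0*1 + 0*2 + 2*2 + 0*2 + 0*2 = 7 = chi_rho(e) = 7.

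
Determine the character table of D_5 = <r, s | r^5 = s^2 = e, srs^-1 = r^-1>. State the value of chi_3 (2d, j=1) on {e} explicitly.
Conjugacy classes: {e} of size 1, {r^1, r^4} of size 2, {r^2, r^3} of size 2, {s, sr, ..., sr^4} of size 5.
Character table:
  irrep \ class              {e} (size 1)  {r^1, r^4} (size 2)  {r^2, r^3} (size 2)  {s, sr, ..., sr^4} (size 5)
  chi_1 (triv)               1             1                    1                    1                          
  chi_2 (sign: r->1, s->-1)  1             1                    1                    -1                         
  chi_3 (2d, j=1)            2             -1/2 + sqrt(5)/2     -sqrt(5)/2 - 1/2     0                          
  chi_4 (2d, j=2)            2             -sqrt(5)/2 - 1/2     -1/2 + sqrt(5)/2     0                          

Spot check: chi_3 (2d, j=1) on {e} = 2.

Why: D_5 has order 2*5 = 10 with 4 conjugacy classes, hence 4 irreducibles. Sum of squared dims 1 + 1 + 4 + 4 = 10 = |G|. Linear characters come from the abelianisation; the 2-dimensional irreps have character r^k -> 2*cos(2*pi*j*k/5), reflections -> 0.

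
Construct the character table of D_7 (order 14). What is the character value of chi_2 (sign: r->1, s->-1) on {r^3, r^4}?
Conjugacy classes: {e} of size 1, {r^1, r^6} of size 2, {r^2, r^5} of size 2, {r^3, r^4} of size 2, {s, sr, ..., sr^6} of size 7.
Character table:
  irrep \ class              {e} (size 1)  {r^1, r^6} (size 2)  {r^2, r^5} (size 2)  {r^3, r^4} (size 2)  {s, sr, ..., sr^6} (size 7)
  chi_1 (triv)               1             1                    1                    1                    1                          
  chi_2 (sign: r->1, s->-1)  1             1                    1                    1                    -1                         
  chi_3 (2d, j=1)            2             2*cos(2*pi/7)        -2*cos(3*pi/7)       -2*cos(pi/7)         0                          
  chi_4 (2d, j=2)            2             -2*cos(3*pi/7)       -2*cos(pi/7)         2*cos(2*pi/7)        0                          
  chi_5 (2d, j=3)            2             -2*cos(pi/7)         2*cos(2*pi/7)        -2*cos(3*pi/7)       0                          

Spot check: chi_2 (sign: r->1, s->-1) on {r^3, r^4} = 1.

Derivation: D_7 has order 2*7 = 14 with 5 conjugacy classes, hence 5 irreducibles. Sum of squared dims 1 + 1 + 4 + 4 + 4 = 14 = |G|. Linear characters come from the abelianisation; the 2-dimensional irreps have character r^k -> 2*cos(2*pi*j*k/7), reflections -> 0.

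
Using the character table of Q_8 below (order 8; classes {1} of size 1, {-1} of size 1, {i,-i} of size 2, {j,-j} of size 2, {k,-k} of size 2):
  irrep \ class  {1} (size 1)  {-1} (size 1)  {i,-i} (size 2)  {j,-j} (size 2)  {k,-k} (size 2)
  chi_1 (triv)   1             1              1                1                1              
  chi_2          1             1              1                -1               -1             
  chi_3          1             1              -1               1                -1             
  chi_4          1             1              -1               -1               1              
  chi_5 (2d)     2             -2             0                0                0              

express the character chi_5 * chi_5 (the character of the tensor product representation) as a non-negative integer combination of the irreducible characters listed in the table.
chi_5 tensor chi_5 = chi_1 + chi_2 + chi_3 + chi_4 (all other irreducibles have multiplicity 0).

Solution. The character of a tensor product is the pointwise product (chi_5 * chi_5)(C) = chi_5(C) * chi_5(C):
  {1}: (2)*(2), {-1}: (-2)*(-2), {i,-i}: (0)*(0), {j,-j}: (0)*(0), {k,-k}: (0)*(0)
so (chi_5 * chi_5) takes values
  {1} -> 4, {-1} -> 4, {i,-i} -> 0, {j,-j} -> 0, {k,-k} -> 0.
Now take the inner product of this character with each irreducible chi from the table, <chi_5*chi_5, chi> = (1/8) sum_C |C| (chi_5*chi_5)(C) conj(chi(C)):
  <chi_5*chi_5, chi_1> = (1/8)[1*(4)*conj(1) + 1*(4)*conj(1) + 2*(0)*conj(1) + 2*(0)*conj(1) + 2*(0)*conj(1)]
      = (1/8)[(4) + (4) + (0) + (0) + (0)] = 8/8 = 1
  <chi_5*chi_5, chi_2> = (1/8)[1*(4)*conj(1) + 1*(4)*conj(1) + 2*(0)*conj(1) + 2*(0)*conj(-1) + 2*(0)*conj(-1)]
      = (1/8)[(4) + (4) + (0) + (0) + (0)] = 8/8 = 1
  <chi_5*chi_5, chi_3> = (1/8)[1*(4)*conj(1) + 1*(4)*conj(1) + 2*(0)*conj(-1) + 2*(0)*conj(1) + 2*(0)*conj(-1)]
      = (1/8)[(4) + (4) + (0) + (0) + (0)] = 8/8 = 1
  <chi_5*chi_5, chi_4> = (1/8)[1*(4)*conj(1) + 1*(4)*conj(1) + 2*(0)*conj(-1) + 2*(0)*conj(-1) + 2*(0)*conj(1)]
      = (1/8)[(4) + (4) + (0) + (0) + (0)] = 8/8 = 1
  <chi_5*chi_5, chi_5> = (1/8)[1*(4)*conj(2) + 1*(4)*conj(-2) + 2*(0)*conj(0) + 2*(0)*conj(0) + 2*(0)*conj(0)]
      = (1/8)[(8) + (-8) + (0) + (0) + (0)] = 0/8 = 0
Hence the multiplicities are chi_1: 1, chi_2: 1, chi_3: 1, chi_4: 1. Dimension check: dim(chi_5)*dim(chi_5) = 2*2 = 4 and sum (mult * dim) = 1*1 + 1*1 + 1*1 + 1*1 = 4.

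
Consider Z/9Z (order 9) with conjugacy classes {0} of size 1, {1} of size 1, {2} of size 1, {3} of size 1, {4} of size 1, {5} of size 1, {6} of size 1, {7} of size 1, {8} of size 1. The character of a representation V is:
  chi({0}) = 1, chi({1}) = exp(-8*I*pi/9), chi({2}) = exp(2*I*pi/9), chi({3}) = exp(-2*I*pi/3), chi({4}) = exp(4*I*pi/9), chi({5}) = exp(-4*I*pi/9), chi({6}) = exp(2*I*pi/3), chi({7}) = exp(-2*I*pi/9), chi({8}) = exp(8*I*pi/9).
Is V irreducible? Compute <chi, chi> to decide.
Irreducible: <chi, chi> = 1.

Derivation: <chi, chi> = (1/|G|) sum_C |C| * |chi(C)|^2 = (1/9)[1*|1|^2 + 1*|exp(-8*I*pi/9)|^2 + 1*|exp(2*I*pi/9)|^2 + 1*|exp(-2*I*pi/3)|^2 + 1*|exp(4*I*pi/9)|^2 + 1*|exp(-4*I*pi/9)|^2 + 1*|exp(2*I*pi/3)|^2 + 1*|exp(-2*I*pi/9)|^2 + 1*|exp(8*I*pi/9)|^2]
  = (1/9)[(1) + (1) + (1) + (1) + (1) + (1) + (1) + (1) + (1)] = 9/9 = 1.
(Exp terms are combined using exp(i*s)*conj(exp(i*t)) = exp(i*(s-t)), and sums of them are collapsed using the identity that for every m > 1 the m distinct m-th roots of unity sum to 0, e.g. 1 + exp(2*I*pi/3) + exp(-2*I*pi/3) = 0.)
A character is irreducible iff <chi, chi> = 1, so this representation is irreducible.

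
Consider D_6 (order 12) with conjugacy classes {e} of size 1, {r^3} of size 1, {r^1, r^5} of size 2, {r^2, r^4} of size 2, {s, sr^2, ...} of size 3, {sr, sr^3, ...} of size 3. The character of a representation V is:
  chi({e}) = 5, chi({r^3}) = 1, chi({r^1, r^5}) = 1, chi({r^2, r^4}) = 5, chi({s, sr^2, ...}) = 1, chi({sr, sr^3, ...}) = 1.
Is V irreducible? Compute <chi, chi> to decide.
Not irreducible (reducible): <chi, chi> = 7 > 1.

Justification: <chi, chi> = (1/|G|) sum_C |C| * |chi(C)|^2 = (1/12)[1*|5|^2 + 1*|1|^2 + 2*|1|^2 + 2*|5|^2 + 3*|1|^2 + 3*|1|^2]
  = (1/12)[(25) + (1) + (2) + (50) + (3) + (3)] = 84/12 = 7.
A character is irreducible iff <chi, chi> = 1, so this representation is reducible.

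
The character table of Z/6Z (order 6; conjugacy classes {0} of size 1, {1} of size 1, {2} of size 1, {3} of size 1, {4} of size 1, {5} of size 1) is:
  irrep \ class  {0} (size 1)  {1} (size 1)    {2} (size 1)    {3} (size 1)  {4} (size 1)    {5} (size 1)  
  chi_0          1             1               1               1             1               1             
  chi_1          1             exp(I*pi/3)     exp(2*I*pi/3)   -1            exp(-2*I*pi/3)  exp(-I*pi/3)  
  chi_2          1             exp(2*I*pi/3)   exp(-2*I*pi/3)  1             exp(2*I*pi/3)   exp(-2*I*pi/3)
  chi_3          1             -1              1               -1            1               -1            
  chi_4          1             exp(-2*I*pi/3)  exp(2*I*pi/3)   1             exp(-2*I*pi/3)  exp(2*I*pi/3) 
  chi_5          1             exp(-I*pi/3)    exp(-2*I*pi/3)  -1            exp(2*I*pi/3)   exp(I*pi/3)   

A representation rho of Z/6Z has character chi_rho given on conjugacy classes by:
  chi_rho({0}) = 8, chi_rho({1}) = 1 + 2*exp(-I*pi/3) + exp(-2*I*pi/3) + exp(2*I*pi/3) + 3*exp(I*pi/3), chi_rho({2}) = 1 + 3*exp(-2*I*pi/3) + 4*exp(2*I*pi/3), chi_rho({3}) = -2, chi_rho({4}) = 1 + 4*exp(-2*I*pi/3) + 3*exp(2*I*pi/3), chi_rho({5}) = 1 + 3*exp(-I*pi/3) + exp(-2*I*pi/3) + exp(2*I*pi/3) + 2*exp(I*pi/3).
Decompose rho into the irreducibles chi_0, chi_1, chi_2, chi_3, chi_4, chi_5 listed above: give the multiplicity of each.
Multiplicities: chi_0: 1, chi_1: 3, chi_2: 1, chi_3: 0, chi_4: 1, chi_5: 2.

Why: Use <chi_rho, chi> = (1/|G|) sum_C |C| * chi_rho(C) * conj(chi(C)) with |G| = 6 for each irreducible chi in the table:
  <chi_rho, chi_0> = (1/6)[1*(8)*conj(1) + 1*(1 + 2*exp(-I*pi/3) + exp(-2*I*pi/3) + exp(2*I*pi/3) + 3*exp(I*pi/3))*conj(1) + 1*(1 + 3*exp(-2*I*pi/3) + 4*exp(2*I*pi/3))*conj(1) + 1*(-2)*conj(1) + 1*(1 + 4*exp(-2*I*pi/3) + 3*exp(2*I*pi/3))*conj(1) + 1*(1 + 3*exp(-I*pi/3) + exp(-2*I*pi/3) + exp(2*I*pi/3) + 2*exp(I*pi/3))*conj(1)]
      = (1/6)[(8) + (1 + 2*exp(-I*pi/3) + exp(-2*I*pi/3) + exp(2*I*pi/3) + 3*exp(I*pi/3)) + (1 + 3*exp(-2*I*pi/3) + 4*exp(2*I*pi/3)) + (-2) + (1 + 4*exp(-2*I*pi/3) + 3*exp(2*I*pi/3)) + (1 + 3*exp(-I*pi/3) + exp(-2*I*pi/3) + exp(2*I*pi/3) + 2*exp(I*pi/3))] = 6/6 = 1
  <chi_rho, chi_1> = (1/6)[1*(8)*conj(1) + 1*(1 + 2*exp(-I*pi/3) + exp(-2*I*pi/3) + exp(2*I*pi/3) + 3*exp(I*pi/3))*conj(exp(I*pi/3)) + 1*(1 + 3*exp(-2*I*pi/3) + 4*exp(2*I*pi/3))*conj(exp(2*I*pi/3)) + 1*(-2)*conj(-1) + 1*(1 + 4*exp(-2*I*pi/3) + 3*exp(2*I*pi/3))*conj(exp(-2*I*pi/3)) + 1*(1 + 3*exp(-I*pi/3) + exp(-2*I*pi/3) + exp(2*I*pi/3) + 2*exp(I*pi/3))*conj(exp(-I*pi/3))]
      = (1/6)[(8) + (2 + 2*exp(-2*I*pi/3) + exp(-I*pi/3) + exp(I*pi/3)) + (4 + exp(-2*I*pi/3) + 3*exp(2*I*pi/3)) + (2) + (4 + 3*exp(-2*I*pi/3) + exp(2*I*pi/3)) + (2 + exp(-I*pi/3) + exp(I*pi/3) + 2*exp(2*I*pi/3))] = 18/6 = 3
  <chi_rho, chi_2> = (1/6)[1*(8)*conj(1) + 1*(1 + 2*exp(-I*pi/3) + exp(-2*I*pi/3) + exp(2*I*pi/3) + 3*exp(I*pi/3))*conj(exp(2*I*pi/3)) + 1*(1 + 3*exp(-2*I*pi/3) + 4*exp(2*I*pi/3))*conj(exp(-2*I*pi/3)) + 1*(-2)*conj(1) + 1*(1 + 4*exp(-2*I*pi/3) + 3*exp(2*I*pi/3))*conj(exp(2*I*pi/3)) + 1*(1 + 3*exp(-I*pi/3) + exp(-2*I*pi/3) + exp(2*I*pi/3) + 2*exp(I*pi/3))*conj(exp(-2*I*pi/3))]
      = (1/6)[(8) + (-1 + 3*exp(-I*pi/3) + exp(-2*I*pi/3) + exp(2*I*pi/3)) + (3 + 4*exp(-2*I*pi/3) + exp(2*I*pi/3)) + (-2) + (3 + exp(-2*I*pi/3) + 4*exp(2*I*pi/3)) + (-1 + exp(-2*I*pi/3) + exp(2*I*pi/3) + 3*exp(I*pi/3))] = 6/6 = 1
  <chi_rho, chi_3> = (1/6)[1*(8)*conj(1) + 1*(1 + 2*exp(-I*pi/3) + exp(-2*I*pi/3) + exp(2*I*pi/3) + 3*exp(I*pi/3))*conj(-1) + 1*(1 + 3*exp(-2*I*pi/3) + 4*exp(2*I*pi/3))*conj(1) + 1*(-2)*conj(-1) + 1*(1 + 4*exp(-2*I*pi/3) + 3*exp(2*I*pi/3))*conj(1) + 1*(1 + 3*exp(-I*pi/3) + exp(-2*I*pi/3) + exp(2*I*pi/3) + 2*exp(I*pi/3))*conj(-1)]
      = (1/6)[(8) + (-1 - 3*exp(I*pi/3) - exp(2*I*pi/3) - exp(-2*I*pi/3) - 2*exp(-I*pi/3)) + (1 + 3*exp(-2*I*pi/3) + 4*exp(2*I*pi/3)) + (2) + (1 + 4*exp(-2*I*pi/3) + 3*exp(2*I*pi/3)) + (-1 - 2*exp(I*pi/3) - exp(2*I*pi/3) - exp(-2*I*pi/3) - 3*exp(-I*pi/3))] = 0/6 = 0
  <chi_rho, chi_4> = (1/6)[1*(8)*conj(1) + 1*(1 + 2*exp(-I*pi/3) + exp(-2*I*pi/3) + exp(2*I*pi/3) + 3*exp(I*pi/3))*conj(exp(-2*I*pi/3)) + 1*(1 + 3*exp(-2*I*pi/3) + 4*exp(2*I*pi/3))*conj(exp(2*I*pi/3)) + 1*(-2)*conj(1) + 1*(1 + 4*exp(-2*I*pi/3) + 3*exp(2*I*pi/3))*conj(exp(-2*I*pi/3)) + 1*(1 + 3*exp(-I*pi/3) + exp(-2*I*pi/3) + exp(2*I*pi/3) + 2*exp(I*pi/3))*conj(exp(2*I*pi/3))]
      = (1/6)[(8) + (-2 + exp(-2*I*pi/3) + exp(2*I*pi/3) + 2*exp(I*pi/3)) + (4 + exp(-2*I*pi/3) + 3*exp(2*I*pi/3)) + (-2) + (4 + 3*exp(-2*I*pi/3) + exp(2*I*pi/3)) + (-2 + 2*exp(-I*pi/3) + exp(-2*I*pi/3) + exp(2*I*pi/3))] = 6/6 = 1
  <chi_rho, chi_5> = (1/6)[1*(8)*conj(1) + 1*(1 + 2*exp(-I*pi/3) + exp(-2*I*pi/3) + exp(2*I*pi/3) + 3*exp(I*pi/3))*conj(exp(-I*pi/3)) + 1*(1 + 3*exp(-2*I*pi/3) + 4*exp(2*I*pi/3))*conj(exp(-2*I*pi/3)) + 1*(-2)*conj(-1) + 1*(1 + 4*exp(-2*I*pi/3) + 3*exp(2*I*pi/3))*conj(exp(2*I*pi/3)) + 1*(1 + 3*exp(-I*pi/3) + exp(-2*I*pi/3) + exp(2*I*pi/3) + 2*exp(I*pi/3))*conj(exp(I*pi/3))]
      = (1/6)[(8) + (1 + exp(-I*pi/3) + exp(I*pi/3) + 3*exp(2*I*pi/3)) + (3 + 4*exp(-2*I*pi/3) + exp(2*I*pi/3)) + (2) + (3 + exp(-2*I*pi/3) + 4*exp(2*I*pi/3)) + (1 + 3*exp(-2*I*pi/3) + exp(-I*pi/3) + exp(I*pi/3))] = 12/6 = 2
(Exp terms are combined using exp(i*s)*conj(exp(i*t)) = exp(i*(s-t)), and sums of them are collapsed using the identity that for every m > 1 the m distinct m-th roots of unity sum to 0, e.g. 1 + exp(2*I*pi/3) + exp(-2*I*pi/3) = 0.)
Dimension check: dim(rho) = sum (mult * dim) = 1*1 + 3*1 + 1*1 + 0*1 + 1*1 + 2*1 = 8 = chi_rho(e) = 8.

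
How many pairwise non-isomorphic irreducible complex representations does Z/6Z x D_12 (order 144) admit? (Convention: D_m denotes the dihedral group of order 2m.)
54

Justification: The number of irreducible complex representations of a finite group equals its number of conjugacy classes. For a direct product, #classes(G x H) = #classes(G) * #classes(H). Z/6Z has 6 classes (abelian), D_12 has 9 classes, so 6 * 9 = 54, so Z/6Z x D_12 (order 144) has exactly 54 irreducible complex representations.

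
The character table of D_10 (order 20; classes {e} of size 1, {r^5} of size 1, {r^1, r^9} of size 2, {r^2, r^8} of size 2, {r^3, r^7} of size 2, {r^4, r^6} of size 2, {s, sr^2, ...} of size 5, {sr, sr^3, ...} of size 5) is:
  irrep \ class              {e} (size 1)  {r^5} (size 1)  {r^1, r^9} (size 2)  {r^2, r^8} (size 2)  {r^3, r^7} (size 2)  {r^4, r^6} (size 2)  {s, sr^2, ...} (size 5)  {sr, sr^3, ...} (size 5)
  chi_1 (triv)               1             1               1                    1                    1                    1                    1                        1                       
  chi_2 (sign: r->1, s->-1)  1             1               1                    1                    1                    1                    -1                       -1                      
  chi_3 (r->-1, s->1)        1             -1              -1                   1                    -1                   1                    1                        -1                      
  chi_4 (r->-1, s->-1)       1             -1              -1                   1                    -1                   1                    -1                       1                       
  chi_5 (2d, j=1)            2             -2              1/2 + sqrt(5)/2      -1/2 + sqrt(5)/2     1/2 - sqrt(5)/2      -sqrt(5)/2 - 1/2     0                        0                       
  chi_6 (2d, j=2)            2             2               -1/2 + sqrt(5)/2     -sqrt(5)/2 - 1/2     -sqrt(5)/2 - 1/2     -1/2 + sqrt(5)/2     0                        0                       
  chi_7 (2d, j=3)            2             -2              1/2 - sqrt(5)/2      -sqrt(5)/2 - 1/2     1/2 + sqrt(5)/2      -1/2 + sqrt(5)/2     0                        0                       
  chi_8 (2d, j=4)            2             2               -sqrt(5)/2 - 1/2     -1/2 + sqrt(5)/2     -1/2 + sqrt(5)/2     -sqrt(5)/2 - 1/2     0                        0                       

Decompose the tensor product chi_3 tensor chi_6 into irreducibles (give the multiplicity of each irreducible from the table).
chi_3 tensor chi_6 = chi_7 (all other irreducibles have multiplicity 0).

Justification: The character of a tensor product is the pointwise product (chi_3 * chi_6)(C) = chi_3(C) * chi_6(C):
  {e}: (1)*(2), {r^5}: (-1)*(2), {r^1, r^9}: (-1)*(-1/2 + sqrt(5)/2), {r^2, r^8}: (1)*(-sqrt(5)/2 - 1/2), {r^3, r^7}: (-1)*(-sqrt(5)/2 - 1/2), {r^4, r^6}: (1)*(-1/2 + sqrt(5)/2), {s, sr^2, ...}: (1)*(0), {sr, sr^3, ...}: (-1)*(0)
so (chi_3 * chi_6) takes values
  {e} -> 2, {r^5} -> -2, {r^1, r^9} -> 1/2 - sqrt(5)/2, {r^2, r^8} -> -sqrt(5)/2 - 1/2, {r^3, r^7} -> 1/2 + sqrt(5)/2, {r^4, r^6} -> -1/2 + sqrt(5)/2, {s, sr^2, ...} -> 0, {sr, sr^3, ...} -> 0.
Now take the inner product of this character with each irreducible chi from the table, <chi_3*chi_6, chi> = (1/20) sum_C |C| (chi_3*chi_6)(C) conj(chi(C)):
  <chi_3*chi_6, chi_1> = (1/20)[1*(2)*conj(1) + 1*(-2)*conj(1) + 2*(1/2 - sqrt(5)/2)*conj(1) + 2*(-sqrt(5)/2 - 1/2)*conj(1) + 2*(1/2 + sqrt(5)/2)*conj(1) + 2*(-1/2 + sqrt(5)/2)*conj(1) + 5*(0)*conj(1) + 5*(0)*conj(1)]
      = (1/20)[(2) + (-2) + (1 - sqrt(5)) + (-sqrt(5) - 1) + (1 + sqrt(5)) + (-1 + sqrt(5)) + (0) + (0)] = 0/20 = 0
  <chi_3*chi_6, chi_2> = (1/20)[1*(2)*conj(1) + 1*(-2)*conj(1) + 2*(1/2 - sqrt(5)/2)*conj(1) + 2*(-sqrt(5)/2 - 1/2)*conj(1) + 2*(1/2 + sqrt(5)/2)*conj(1) + 2*(-1/2 + sqrt(5)/2)*conj(1) + 5*(0)*conj(-1) + 5*(0)*conj(-1)]
      = (1/20)[(2) + (-2) + (1 - sqrt(5)) + (-sqrt(5) - 1) + (1 + sqrt(5)) + (-1 + sqrt(5)) + (0) + (0)] = 0/20 = 0
  <chi_3*chi_6, chi_3> = (1/20)[1*(2)*conj(1) + 1*(-2)*conj(-1) + 2*(1/2 - sqrt(5)/2)*conj(-1) + 2*(-sqrt(5)/2 - 1/2)*conj(1) + 2*(1/2 + sqrt(5)/2)*conj(-1) + 2*(-1/2 + sqrt(5)/2)*conj(1) + 5*(0)*conj(1) + 5*(0)*conj(-1)]
      = (1/20)[(2) + (2) + (-1 + sqrt(5)) + (-sqrt(5) - 1) + (-sqrt(5) - 1) + (-1 + sqrt(5)) + (0) + (0)] = 0/20 = 0
  <chi_3*chi_6, chi_4> = (1/20)[1*(2)*conj(1) + 1*(-2)*conj(-1) + 2*(1/2 - sqrt(5)/2)*conj(-1) + 2*(-sqrt(5)/2 - 1/2)*conj(1) + 2*(1/2 + sqrt(5)/2)*conj(-1) + 2*(-1/2 + sqrt(5)/2)*conj(1) + 5*(0)*conj(-1) + 5*(0)*conj(1)]
      = (1/20)[(2) + (2) + (-1 + sqrt(5)) + (-sqrt(5) - 1) + (-sqrt(5) - 1) + (-1 + sqrt(5)) + (0) + (0)] = 0/20 = 0
  <chi_3*chi_6, chi_5> = (1/20)[1*(2)*conj(2) + 1*(-2)*conj(-2) + 2*(1/2 - sqrt(5)/2)*conj(1/2 + sqrt(5)/2) + 2*(-sqrt(5)/2 - 1/2)*conj(-1/2 + sqrt(5)/2) + 2*(1/2 + sqrt(5)/2)*conj(1/2 - sqrt(5)/2) + 2*(-1/2 + sqrt(5)/2)*conj(-sqrt(5)/2 - 1/2) + 5*(0)*conj(0) + 5*(0)*conj(0)]
      = (1/20)[(4) + (4) + (-2) + (-2) + (-2) + (-2) + (0) + (0)] = 0/20 = 0
  <chi_3*chi_6, chi_6> = (1/20)[1*(2)*conj(2) + 1*(-2)*conj(2) + 2*(1/2 - sqrt(5)/2)*conj(-1/2 + sqrt(5)/2) + 2*(-sqrt(5)/2 - 1/2)*conj(-sqrt(5)/2 - 1/2) + 2*(1/2 + sqrt(5)/2)*conj(-sqrt(5)/2 - 1/2) + 2*(-1/2 + sqrt(5)/2)*conj(-1/2 + sqrt(5)/2) + 5*(0)*conj(0) + 5*(0)*conj(0)]
      = (1/20)[(4) + (-4) + (-3 + sqrt(5)) + (sqrt(5) + 3) + (-3 - sqrt(5)) + (3 - sqrt(5)) + (0) + (0)] = 0/20 = 0
  <chi_3*chi_6, chi_7> = (1/20)[1*(2)*conj(2) + 1*(-2)*conj(-2) + 2*(1/2 - sqrt(5)/2)*conj(1/2 - sqrt(5)/2) + 2*(-sqrt(5)/2 - 1/2)*conj(-sqrt(5)/2 - 1/2) + 2*(1/2 + sqrt(5)/2)*conj(1/2 + sqrt(5)/2) + 2*(-1/2 + sqrt(5)/2)*conj(-1/2 + sqrt(5)/2) + 5*(0)*conj(0) + 5*(0)*conj(0)]
      = (1/20)[(4) + (4) + (3 - sqrt(5)) + (sqrt(5) + 3) + (sqrt(5) + 3) + (3 - sqrt(5)) + (0) + (0)] = 20/20 = 1
  <chi_3*chi_6, chi_8> = (1/20)[1*(2)*conj(2) + 1*(-2)*conj(2) + 2*(1/2 - sqrt(5)/2)*conj(-sqrt(5)/2 - 1/2) + 2*(-sqrt(5)/2 - 1/2)*conj(-1/2 + sqrt(5)/2) + 2*(1/2 + sqrt(5)/2)*conj(-1/2 + sqrt(5)/2) + 2*(-1/2 + sqrt(5)/2)*conj(-sqrt(5)/2 - 1/2) + 5*(0)*conj(0) + 5*(0)*conj(0)]
      = (1/20)[(4) + (-4) + (2) + (-2) + (2) + (-2) + (0) + (0)] = 0/20 = 0
Hence the multiplicities are chi_7: 1. Dimension check: dim(chi_3)*dim(chi_6) = 1*2 = 2 and sum (mult * dim) = 1*2 = 2.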